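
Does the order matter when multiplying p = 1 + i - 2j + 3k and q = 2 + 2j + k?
Yes: pq = 3 - 6i - 3j + 9k ≠ 3 + 10i - j + 5k = qp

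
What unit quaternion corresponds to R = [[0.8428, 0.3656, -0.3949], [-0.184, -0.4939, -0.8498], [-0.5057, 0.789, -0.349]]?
0.5 + 0.8194i + 0.0554j - 0.2748k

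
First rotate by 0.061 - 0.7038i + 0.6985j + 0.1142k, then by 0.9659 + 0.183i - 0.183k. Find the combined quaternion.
0.2086 - 0.5408i + 0.7826j + 0.227k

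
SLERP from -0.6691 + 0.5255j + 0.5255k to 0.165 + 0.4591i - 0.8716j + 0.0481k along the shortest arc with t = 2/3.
-0.3811 - 0.3371i + 0.8442j + 0.1688k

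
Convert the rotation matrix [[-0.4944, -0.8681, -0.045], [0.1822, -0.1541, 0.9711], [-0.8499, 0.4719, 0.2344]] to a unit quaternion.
0.3827 - 0.3261i + 0.5258j + 0.6861k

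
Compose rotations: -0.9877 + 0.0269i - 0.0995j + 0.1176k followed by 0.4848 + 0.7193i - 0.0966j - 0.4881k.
-0.4504 - 0.7573i - 0.0505j + 0.4701k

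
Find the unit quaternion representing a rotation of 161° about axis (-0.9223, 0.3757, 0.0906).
0.165 - 0.9097i + 0.3705j + 0.0894k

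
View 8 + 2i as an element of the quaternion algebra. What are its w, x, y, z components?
8 + 2i + 0j + 0k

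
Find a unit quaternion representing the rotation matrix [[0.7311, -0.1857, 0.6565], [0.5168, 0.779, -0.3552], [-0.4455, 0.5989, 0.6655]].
0.891 + 0.2677i + 0.3092j + 0.1971k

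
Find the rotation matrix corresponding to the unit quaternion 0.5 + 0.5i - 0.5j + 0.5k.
[[0, -1, 0], [0, 0, -1], [1, 0, 0]]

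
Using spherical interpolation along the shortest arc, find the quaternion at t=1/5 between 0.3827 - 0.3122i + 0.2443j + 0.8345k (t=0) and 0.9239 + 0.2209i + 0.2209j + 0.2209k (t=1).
0.5469 - 0.2144i + 0.2614j + 0.7659k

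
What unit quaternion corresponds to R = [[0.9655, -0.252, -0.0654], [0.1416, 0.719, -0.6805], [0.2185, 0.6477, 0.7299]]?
0.9239 + 0.3594i - 0.0768j + 0.1065k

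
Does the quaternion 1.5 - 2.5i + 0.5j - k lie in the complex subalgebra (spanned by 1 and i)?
No. The quaternion 1.5 - 2.5i + 0.5j - k has j-coefficient y = 0.5 and k-coefficient z = -1, not both zero, so it does not lie in the complex subalgebra spanned by 1 and i.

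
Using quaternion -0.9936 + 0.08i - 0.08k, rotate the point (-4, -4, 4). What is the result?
(-3.364, -3.898, 4.636)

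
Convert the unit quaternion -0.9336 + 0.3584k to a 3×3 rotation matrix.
[[0.7431, 0.6692, 0], [-0.6692, 0.7431, 0], [0, 0, 1]]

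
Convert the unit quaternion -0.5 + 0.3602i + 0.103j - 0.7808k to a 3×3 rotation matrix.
[[-0.2405, -0.7066, -0.6655], [0.855, -0.4788, 0.1994], [-0.4595, -0.521, 0.7193]]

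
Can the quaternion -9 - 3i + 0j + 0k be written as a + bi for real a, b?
Yes. The quaternion -9 - 3i has j- and k-coefficients y = z = 0, so it lies in the complex subalgebra spanned by 1 and i.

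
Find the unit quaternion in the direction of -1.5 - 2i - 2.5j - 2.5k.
-0.3464 - 0.4619i - 0.5774j - 0.5774k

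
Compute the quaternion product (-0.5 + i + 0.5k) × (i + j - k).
-0.5 - i + j + 1.5k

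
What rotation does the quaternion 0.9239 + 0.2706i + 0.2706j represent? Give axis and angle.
axis = (√2/2, √2/2, 0), θ = π/4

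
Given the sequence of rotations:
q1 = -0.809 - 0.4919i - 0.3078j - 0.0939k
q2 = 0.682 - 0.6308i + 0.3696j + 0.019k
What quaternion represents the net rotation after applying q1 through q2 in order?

q2 · q1 = -0.7465 + 0.146i - 0.5775j + 0.2966k
-0.7465 + 0.146i - 0.5775j + 0.2966k


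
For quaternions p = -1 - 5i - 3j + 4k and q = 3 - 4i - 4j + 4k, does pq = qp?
No: pq = -51 - 7i - j + 16k ≠ -51 - 15i - 9j = qp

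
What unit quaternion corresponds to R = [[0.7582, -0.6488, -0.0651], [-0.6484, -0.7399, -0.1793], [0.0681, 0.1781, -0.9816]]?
0.0958 + 0.9327i - 0.3477j + 0.0008k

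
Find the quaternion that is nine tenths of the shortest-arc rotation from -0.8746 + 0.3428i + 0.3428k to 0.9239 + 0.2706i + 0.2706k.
-0.9545 - 0.2109i - 0.2109k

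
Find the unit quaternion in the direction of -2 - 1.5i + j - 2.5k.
-0.5443 - 0.4082i + 0.2722j - 0.6804k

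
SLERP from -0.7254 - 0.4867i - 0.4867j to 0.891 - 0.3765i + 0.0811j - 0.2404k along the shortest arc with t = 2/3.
-0.9471 + 0.0872i - 0.2522j + 0.1783k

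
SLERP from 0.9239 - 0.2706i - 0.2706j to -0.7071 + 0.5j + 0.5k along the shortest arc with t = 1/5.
0.9112 - 0.2224i - 0.3298j - 0.1074k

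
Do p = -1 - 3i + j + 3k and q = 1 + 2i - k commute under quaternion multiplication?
No: pq = 8 - 6i + 4j + 2k ≠ 8 - 4i - 2j + 6k = qp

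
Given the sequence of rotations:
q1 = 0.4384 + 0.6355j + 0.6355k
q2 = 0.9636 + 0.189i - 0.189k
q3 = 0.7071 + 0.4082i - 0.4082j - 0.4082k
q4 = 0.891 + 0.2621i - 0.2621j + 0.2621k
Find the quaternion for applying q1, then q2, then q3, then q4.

q2 · q1 = 0.5426 + 0.203i + 0.4923j + 0.6496k
q3 · q2 · q1 = 0.7669 + 0.3008i - 0.2214j + 0.5217k
q4 · q3 · q2 · q1 = 0.4097 + 0.3903i - 0.4562j + 0.6866k
0.4097 + 0.3903i - 0.4562j + 0.6866k


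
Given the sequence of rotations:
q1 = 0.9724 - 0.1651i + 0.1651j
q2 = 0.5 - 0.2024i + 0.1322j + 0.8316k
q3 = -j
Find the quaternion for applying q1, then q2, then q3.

q2 · q1 = 0.431 - 0.4167i + 0.0738j + 0.7971k
q3 · q2 · q1 = 0.0738 - 0.7971i - 0.431j - 0.4167k
0.0738 - 0.7971i - 0.431j - 0.4167k


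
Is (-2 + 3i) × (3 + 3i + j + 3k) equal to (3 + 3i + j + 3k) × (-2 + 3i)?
No: pq = -15 + 3i - 11j - 3k ≠ -15 + 3i + 7j - 9k = qp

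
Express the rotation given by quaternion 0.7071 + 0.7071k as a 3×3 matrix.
[[0, -1, 0], [1, 0, 0], [0, 0, 1]]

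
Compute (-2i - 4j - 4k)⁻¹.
0.0556i + 0.1111j + 0.1111k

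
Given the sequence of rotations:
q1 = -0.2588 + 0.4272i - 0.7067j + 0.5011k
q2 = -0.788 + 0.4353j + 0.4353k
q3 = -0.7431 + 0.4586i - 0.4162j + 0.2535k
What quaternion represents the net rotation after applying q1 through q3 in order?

q2 · q1 = 0.2934 + 0.1891i + 0.6302j - 0.6935k
q3 · q2 · q1 = 0.1333 + 0.1229i - 0.2244j + 0.9574k
0.1333 + 0.1229i - 0.2244j + 0.9574k


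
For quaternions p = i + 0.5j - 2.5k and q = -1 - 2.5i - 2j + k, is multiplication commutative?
No: pq = 6 - 5.5i + 4.75j + 1.75k ≠ 6 + 3.5i - 5.75j + 3.25k = qp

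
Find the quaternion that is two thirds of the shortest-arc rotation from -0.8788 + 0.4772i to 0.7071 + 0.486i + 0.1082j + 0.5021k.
-0.9032 - 0.1742i - 0.0827j - 0.3836k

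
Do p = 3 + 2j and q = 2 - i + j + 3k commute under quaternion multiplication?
No: pq = 4 + 3i + 7j + 11k ≠ 4 - 9i + 7j + 7k = qp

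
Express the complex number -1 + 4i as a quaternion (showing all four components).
-1 + 4i + 0j + 0k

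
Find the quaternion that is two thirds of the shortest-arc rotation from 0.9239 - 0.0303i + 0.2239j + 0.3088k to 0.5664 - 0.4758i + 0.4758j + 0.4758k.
0.7221 - 0.3412i + 0.4101j + 0.4403k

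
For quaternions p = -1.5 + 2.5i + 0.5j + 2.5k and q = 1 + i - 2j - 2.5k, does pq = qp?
No: pq = 3.25 + 4.75i + 12.25j + 0.75k ≠ 3.25 - 2.75i - 5.25j + 11.75k = qp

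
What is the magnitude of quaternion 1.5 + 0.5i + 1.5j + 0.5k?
√5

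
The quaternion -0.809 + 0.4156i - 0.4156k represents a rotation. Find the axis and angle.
axis = (√2/2, 0, -√2/2), θ = 288°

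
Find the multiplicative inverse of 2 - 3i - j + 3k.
0.087 + 0.1304i + 0.0435j - 0.1304k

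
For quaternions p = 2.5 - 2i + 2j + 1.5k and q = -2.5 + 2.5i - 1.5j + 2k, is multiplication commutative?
No: pq = -1.25 + 17.5i - j - 0.75k ≠ -1.25 + 5i - 16.5j + 3.25k = qp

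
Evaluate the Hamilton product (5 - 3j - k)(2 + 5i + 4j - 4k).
18 + 41i + 9j - 7k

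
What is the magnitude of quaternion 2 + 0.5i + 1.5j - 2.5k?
3.571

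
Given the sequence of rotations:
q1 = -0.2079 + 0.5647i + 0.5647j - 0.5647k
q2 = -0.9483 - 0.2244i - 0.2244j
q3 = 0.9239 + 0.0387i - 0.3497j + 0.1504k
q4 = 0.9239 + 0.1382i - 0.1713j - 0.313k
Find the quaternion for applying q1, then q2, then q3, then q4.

q2 · q1 = 0.4506 - 0.3621i - 0.6156j + 0.5355k
q3 · q2 · q1 = 0.1345 - 0.4118i - 0.8015j + 0.4121k
q4 · q3 · q2 · q1 = 0.1729 - 0.6833i - 0.6916j + 0.1573k
0.1729 - 0.6833i - 0.6916j + 0.1573k


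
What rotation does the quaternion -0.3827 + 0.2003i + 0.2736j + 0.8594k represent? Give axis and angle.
axis = (0.2168, 0.2961, 0.9302), θ = 5π/4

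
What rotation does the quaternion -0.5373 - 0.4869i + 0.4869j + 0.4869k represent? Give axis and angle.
axis = (-√3/3, √3/3, √3/3), θ = 245°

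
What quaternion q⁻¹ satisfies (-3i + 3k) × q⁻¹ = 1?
0.1667i - 0.1667k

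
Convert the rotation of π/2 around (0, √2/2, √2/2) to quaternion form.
0.7071 + 0.5j + 0.5k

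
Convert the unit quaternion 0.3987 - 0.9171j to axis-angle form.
axis = (0, -1, 0), θ = 133°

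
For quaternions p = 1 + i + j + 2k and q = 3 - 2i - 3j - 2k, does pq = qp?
No: pq = 12 + 5i - 2j + 3k ≠ 12 - 3i + 2j + 5k = qp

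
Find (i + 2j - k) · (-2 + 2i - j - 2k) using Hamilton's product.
-2 - 7i - 4j - 3k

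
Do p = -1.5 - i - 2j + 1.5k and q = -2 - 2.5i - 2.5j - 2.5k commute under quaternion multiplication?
No: pq = -0.75 + 14.5i + 1.5j - 1.75k ≠ -0.75 - 3i + 14j + 3.25k = qp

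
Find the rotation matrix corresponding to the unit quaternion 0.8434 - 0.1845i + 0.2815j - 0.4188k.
[[0.4907, 0.6026, 0.6294], [-0.8103, 0.5811, 0.0754], [-0.3203, -0.547, 0.7734]]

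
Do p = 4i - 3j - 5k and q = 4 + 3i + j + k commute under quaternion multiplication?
No: pq = -4 + 18i - 31j - 7k ≠ -4 + 14i + 7j - 33k = qp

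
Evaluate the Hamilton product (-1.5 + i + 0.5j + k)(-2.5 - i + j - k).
5.25 - 2.5i - 2.75j + 0.5k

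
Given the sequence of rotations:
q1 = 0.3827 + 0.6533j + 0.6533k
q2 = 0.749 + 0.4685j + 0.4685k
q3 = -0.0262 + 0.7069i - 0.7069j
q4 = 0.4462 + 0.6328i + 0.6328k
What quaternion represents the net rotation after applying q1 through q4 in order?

q2 · q1 = -0.3255 + 0.6686j + 0.6686k
q3 · q2 · q1 = 0.4812 - 0.7027i - 0.2601j + 0.4551k
q4 · q3 · q2 · q1 = 0.3714 + 0.1555i - 0.8487j + 0.343k
0.3714 + 0.1555i - 0.8487j + 0.343k


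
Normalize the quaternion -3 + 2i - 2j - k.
-0.7071 + 0.4714i - 0.4714j - 0.2357k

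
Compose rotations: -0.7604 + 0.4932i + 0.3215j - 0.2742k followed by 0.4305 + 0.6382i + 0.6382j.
-0.8473 - 0.448i - 0.1719j - 0.2276k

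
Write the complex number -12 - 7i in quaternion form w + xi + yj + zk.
-12 - 7i + 0j + 0k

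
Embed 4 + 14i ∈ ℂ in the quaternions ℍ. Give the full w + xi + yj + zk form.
4 + 14i + 0j + 0k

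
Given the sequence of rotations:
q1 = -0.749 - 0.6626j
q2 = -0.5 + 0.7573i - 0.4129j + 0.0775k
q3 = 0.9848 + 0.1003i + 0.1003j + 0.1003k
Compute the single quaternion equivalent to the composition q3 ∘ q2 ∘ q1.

q2 · q1 = 0.1009 - 0.5159i + 0.6406j - 0.5598k
q3 · q2 · q1 = 0.143 - 0.6183i + 0.6454j - 0.4252k
0.143 - 0.6183i + 0.6454j - 0.4252k


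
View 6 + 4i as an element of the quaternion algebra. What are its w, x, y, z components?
6 + 4i + 0j + 0k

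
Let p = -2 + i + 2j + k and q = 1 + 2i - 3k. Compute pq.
-1 - 9i + 7j + 3k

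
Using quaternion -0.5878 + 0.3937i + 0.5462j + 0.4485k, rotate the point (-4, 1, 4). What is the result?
(-0.203, 4.488, -3.581)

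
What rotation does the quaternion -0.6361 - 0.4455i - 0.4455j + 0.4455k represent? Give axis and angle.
axis = (-√3/3, -√3/3, √3/3), θ = 259°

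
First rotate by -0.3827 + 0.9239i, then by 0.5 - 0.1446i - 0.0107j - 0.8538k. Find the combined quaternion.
-0.0578 + 0.5173i - 0.7847j + 0.3366k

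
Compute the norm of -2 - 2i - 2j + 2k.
4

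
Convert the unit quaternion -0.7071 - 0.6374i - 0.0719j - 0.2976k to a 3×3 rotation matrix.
[[0.8125, -0.3292, 0.4811], [0.5125, 0.0103, -0.8586], [0.2777, 0.9442, 0.1771]]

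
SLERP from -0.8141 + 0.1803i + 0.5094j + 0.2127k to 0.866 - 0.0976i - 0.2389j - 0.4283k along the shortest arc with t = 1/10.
-0.8242 + 0.1729i + 0.4848j + 0.236k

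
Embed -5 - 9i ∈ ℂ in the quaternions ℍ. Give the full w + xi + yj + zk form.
-5 - 9i + 0j + 0k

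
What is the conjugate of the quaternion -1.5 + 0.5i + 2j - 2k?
-1.5 - 0.5i - 2j + 2k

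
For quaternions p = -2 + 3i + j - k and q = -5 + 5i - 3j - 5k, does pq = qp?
No: pq = -7 - 33i + 11j + k ≠ -7 - 17i - 9j + 29k = qp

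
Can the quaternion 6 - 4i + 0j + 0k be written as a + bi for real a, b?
Yes. The quaternion 6 - 4i has j- and k-coefficients y = z = 0, so it lies in the complex subalgebra spanned by 1 and i.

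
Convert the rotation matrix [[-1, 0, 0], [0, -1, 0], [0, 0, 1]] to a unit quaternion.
k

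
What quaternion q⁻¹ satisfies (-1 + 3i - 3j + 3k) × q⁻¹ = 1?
-0.0357 - 0.1071i + 0.1071j - 0.1071k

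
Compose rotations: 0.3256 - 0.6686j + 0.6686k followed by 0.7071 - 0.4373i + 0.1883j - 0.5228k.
0.7057 - 0.366i - 0.1191j + 0.5949k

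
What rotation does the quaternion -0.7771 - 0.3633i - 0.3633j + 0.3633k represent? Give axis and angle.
axis = (-√3/3, -√3/3, √3/3), θ = 282°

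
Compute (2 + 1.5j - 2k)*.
2 - 1.5j + 2k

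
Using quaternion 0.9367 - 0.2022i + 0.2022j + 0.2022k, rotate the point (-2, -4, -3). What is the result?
(-0.722, -5.322, -0.4)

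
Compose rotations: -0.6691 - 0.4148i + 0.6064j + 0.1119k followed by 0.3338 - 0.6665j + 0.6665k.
0.1062 - 0.6172i + 0.3719j - 0.6851k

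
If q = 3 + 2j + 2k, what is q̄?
3 - 2j - 2k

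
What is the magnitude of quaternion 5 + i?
√26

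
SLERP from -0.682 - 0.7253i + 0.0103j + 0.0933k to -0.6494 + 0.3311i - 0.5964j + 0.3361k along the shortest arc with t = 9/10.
-0.7169 + 0.2182i - 0.571j + 0.3354k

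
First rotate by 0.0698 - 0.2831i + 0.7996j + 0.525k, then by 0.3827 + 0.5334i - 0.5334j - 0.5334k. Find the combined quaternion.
0.8843 + 0.0754i + 0.1397j + 0.4392k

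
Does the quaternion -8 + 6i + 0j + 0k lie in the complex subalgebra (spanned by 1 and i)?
Yes. The quaternion -8 + 6i has j- and k-coefficients y = z = 0, so it lies in the complex subalgebra spanned by 1 and i.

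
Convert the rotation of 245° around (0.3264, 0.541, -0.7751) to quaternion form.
-0.5373 + 0.2753i + 0.4563j - 0.6537k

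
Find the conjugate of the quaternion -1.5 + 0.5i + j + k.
-1.5 - 0.5i - j - k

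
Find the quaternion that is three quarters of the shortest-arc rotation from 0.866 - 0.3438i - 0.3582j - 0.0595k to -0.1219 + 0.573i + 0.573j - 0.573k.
0.3617 - 0.5742i - 0.5786j + 0.4524k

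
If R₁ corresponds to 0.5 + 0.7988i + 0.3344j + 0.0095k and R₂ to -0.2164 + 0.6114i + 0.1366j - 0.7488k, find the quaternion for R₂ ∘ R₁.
-0.6352 + 0.3845i - 0.608j - 0.2811k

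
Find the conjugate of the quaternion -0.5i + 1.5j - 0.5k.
0.5i - 1.5j + 0.5k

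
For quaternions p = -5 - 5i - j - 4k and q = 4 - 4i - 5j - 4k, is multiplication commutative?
No: pq = -61 - 16i + 17j + 25k ≠ -61 + 16i + 25j - 17k = qp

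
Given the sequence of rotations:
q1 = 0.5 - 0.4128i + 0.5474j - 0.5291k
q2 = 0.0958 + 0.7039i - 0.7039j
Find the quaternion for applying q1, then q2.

q2 · q1 = 0.7238 + 0.6848i + 0.0729j + 0.0441k
0.7238 + 0.6848i + 0.0729j + 0.0441k


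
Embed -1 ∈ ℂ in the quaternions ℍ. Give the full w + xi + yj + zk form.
-1 + 0i + 0j + 0k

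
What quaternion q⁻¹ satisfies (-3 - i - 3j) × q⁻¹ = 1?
-0.1579 + 0.0526i + 0.1579j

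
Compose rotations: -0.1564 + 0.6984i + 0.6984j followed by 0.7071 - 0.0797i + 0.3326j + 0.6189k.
-0.2872 + 0.0741i + 0.8741j - 0.3847k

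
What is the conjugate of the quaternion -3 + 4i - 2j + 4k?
-3 - 4i + 2j - 4k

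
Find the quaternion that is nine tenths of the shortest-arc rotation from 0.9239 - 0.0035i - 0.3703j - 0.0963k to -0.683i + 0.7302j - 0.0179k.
0.1244 + 0.6523i - 0.7477j + 0.0041k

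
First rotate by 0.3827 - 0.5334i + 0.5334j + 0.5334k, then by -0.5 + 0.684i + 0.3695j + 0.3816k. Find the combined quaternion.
-0.2271 + 0.522i - 0.6937j + 0.4413k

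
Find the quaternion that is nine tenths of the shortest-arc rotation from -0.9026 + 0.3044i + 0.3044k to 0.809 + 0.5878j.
-0.841 + 0.0335i - 0.5389j + 0.0335k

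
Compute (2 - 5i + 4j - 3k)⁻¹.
0.037 + 0.0926i - 0.0741j + 0.0556k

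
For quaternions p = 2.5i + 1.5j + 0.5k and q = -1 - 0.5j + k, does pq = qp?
No: pq = 0.25 - 0.75i - 4j - 1.75k ≠ 0.25 - 4.25i + j + 0.75k = qp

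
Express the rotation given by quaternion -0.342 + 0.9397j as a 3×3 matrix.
[[-0.7661, 0, -0.6428], [0, 1, 0], [0.6428, 0, -0.7661]]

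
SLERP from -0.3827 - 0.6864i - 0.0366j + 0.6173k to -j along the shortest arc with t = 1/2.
-0.2658 - 0.4767i - 0.7199j + 0.4287k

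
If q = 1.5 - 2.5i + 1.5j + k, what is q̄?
1.5 + 2.5i - 1.5j - k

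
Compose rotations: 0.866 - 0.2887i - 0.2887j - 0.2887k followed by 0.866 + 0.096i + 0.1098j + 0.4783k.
0.9475 - 0.0605i - 0.2653j + 0.1682k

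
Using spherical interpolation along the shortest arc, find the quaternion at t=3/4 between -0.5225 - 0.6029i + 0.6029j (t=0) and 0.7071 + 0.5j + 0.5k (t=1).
-0.8323 - 0.2217i - 0.2309j - 0.4526k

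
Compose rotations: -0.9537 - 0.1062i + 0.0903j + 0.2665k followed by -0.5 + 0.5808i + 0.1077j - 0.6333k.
0.6976 - 0.4149i - 0.2354j + 0.5346k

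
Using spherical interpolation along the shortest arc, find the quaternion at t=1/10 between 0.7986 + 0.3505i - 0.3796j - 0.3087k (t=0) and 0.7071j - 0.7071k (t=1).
0.7833 + 0.3438i - 0.4796j - 0.1955k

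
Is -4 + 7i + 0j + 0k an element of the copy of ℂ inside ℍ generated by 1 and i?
Yes. The quaternion -4 + 7i has j- and k-coefficients y = z = 0, so it lies in the complex subalgebra spanned by 1 and i.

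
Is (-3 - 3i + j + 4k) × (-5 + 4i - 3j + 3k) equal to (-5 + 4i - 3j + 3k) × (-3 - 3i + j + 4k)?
No: pq = 18 + 18i + 29j - 24k ≠ 18 - 12i - 21j - 34k = qp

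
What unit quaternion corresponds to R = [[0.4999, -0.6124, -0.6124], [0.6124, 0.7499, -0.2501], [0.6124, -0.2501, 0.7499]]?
0.866 - 0.3536j + 0.3536k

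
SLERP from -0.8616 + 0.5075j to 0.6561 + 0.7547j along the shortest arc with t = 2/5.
-0.9997 - 0.0227j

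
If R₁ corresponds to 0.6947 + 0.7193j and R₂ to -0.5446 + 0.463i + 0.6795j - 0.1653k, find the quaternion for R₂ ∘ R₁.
-0.8671 + 0.4405i + 0.0803j + 0.2182k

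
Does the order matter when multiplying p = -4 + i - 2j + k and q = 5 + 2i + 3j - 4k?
Yes: pq = -12 + 2i - 16j + 28k ≠ -12 - 8i - 28j + 14k = qp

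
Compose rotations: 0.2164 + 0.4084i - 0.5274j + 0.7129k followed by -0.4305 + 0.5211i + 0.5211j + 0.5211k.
-0.4026 + 0.5833i + 0.1811j - 0.6818k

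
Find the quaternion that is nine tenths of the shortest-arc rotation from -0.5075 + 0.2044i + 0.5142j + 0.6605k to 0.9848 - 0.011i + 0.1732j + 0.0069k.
-0.9915 + 0.0361i - 0.0985j + 0.0765k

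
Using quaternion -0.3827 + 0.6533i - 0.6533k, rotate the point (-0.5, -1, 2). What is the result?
(-1.28, 1.457, 1.22)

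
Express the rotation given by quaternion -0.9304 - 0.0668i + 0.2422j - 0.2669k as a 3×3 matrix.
[[0.7402, -0.529, -0.415], [0.4643, 0.8486, -0.2536], [0.4863, -0.005, 0.8738]]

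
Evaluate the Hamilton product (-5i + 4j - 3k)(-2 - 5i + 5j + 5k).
-30 + 45i + 32j + k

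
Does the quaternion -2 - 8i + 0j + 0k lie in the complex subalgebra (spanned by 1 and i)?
Yes. The quaternion -2 - 8i has j- and k-coefficients y = z = 0, so it lies in the complex subalgebra spanned by 1 and i.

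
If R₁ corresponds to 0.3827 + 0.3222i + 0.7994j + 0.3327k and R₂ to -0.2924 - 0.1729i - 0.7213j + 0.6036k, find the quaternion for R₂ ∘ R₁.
0.3196 - 0.8829i - 0.2578j + 0.2279k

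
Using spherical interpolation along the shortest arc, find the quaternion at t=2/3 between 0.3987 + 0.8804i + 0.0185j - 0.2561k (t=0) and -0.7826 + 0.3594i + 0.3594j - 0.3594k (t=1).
-0.4644 + 0.7157i + 0.3085j - 0.4207k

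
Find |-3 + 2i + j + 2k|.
√18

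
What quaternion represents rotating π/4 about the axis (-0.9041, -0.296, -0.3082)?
0.9239 - 0.346i - 0.1133j - 0.1179k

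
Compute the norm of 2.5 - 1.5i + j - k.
3.24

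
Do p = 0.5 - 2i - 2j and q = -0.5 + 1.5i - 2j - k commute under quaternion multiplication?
No: pq = -1.25 + 3.75i - 2j + 6.5k ≠ -1.25 - 0.25i + 2j - 7.5k = qp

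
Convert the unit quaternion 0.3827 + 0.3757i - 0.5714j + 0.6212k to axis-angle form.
axis = (0.4067, -0.6185, 0.6724), θ = 3π/4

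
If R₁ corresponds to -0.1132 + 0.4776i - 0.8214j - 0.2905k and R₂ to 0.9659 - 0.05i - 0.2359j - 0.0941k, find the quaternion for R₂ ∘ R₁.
-0.3066 + 0.4582i - 0.8262j - 0.1162k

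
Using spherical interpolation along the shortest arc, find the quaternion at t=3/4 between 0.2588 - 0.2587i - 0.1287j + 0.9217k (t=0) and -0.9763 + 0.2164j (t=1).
0.9213 - 0.0852i - 0.2277j + 0.3035k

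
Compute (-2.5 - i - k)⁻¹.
-0.303 + 0.1212i + 0.1212k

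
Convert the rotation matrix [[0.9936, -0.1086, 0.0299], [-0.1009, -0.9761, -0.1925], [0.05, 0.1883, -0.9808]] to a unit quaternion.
0.0958 + 0.9938i - 0.0527j + 0.0201k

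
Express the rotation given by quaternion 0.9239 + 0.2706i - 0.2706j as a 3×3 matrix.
[[0.8536, -0.1464, -0.5], [-0.1464, 0.8536, -0.5], [0.5, 0.5, 0.7071]]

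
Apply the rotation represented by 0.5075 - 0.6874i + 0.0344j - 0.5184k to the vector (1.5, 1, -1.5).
(0.048, -2.336, 0.204)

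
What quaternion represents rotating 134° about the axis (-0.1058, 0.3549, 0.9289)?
0.3907 - 0.0974i + 0.3267j + 0.8551k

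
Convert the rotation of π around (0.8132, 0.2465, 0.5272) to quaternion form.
0.8132i + 0.2465j + 0.5272k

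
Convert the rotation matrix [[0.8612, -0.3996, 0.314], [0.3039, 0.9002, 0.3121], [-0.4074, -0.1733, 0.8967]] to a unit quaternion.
0.9563 - 0.1269i + 0.1886j + 0.1839k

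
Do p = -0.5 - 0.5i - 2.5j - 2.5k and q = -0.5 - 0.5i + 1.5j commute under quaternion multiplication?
No: pq = 3.75 + 4.25i + 1.75j - 0.75k ≠ 3.75 - 3.25i - 0.75j + 3.25k = qp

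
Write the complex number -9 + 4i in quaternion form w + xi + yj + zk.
-9 + 4i + 0j + 0k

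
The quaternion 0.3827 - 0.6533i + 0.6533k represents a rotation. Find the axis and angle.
axis = (-√2/2, 0, √2/2), θ = 3π/4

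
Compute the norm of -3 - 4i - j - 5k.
√51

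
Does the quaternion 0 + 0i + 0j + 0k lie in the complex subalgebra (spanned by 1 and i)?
Yes. The quaternion 0 has j- and k-coefficients y = z = 0, so it lies in the complex subalgebra spanned by 1 and i.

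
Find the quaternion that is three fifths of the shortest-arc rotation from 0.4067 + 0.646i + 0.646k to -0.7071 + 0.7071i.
-0.3152 + 0.8828i + 0.3483k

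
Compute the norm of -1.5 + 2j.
2.5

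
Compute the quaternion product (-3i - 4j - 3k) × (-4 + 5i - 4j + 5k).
14 - 20i + 16j + 44k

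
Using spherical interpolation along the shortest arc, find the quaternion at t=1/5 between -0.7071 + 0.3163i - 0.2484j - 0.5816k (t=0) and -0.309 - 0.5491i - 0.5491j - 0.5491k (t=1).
-0.6809 + 0.1396i - 0.3449j - 0.6308k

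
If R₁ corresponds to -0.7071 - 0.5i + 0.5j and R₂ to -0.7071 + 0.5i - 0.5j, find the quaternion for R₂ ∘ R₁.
1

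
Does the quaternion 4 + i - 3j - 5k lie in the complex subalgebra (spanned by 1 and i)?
No. The quaternion 4 + i - 3j - 5k has j-coefficient y = -3 and k-coefficient z = -5, not both zero, so it does not lie in the complex subalgebra spanned by 1 and i.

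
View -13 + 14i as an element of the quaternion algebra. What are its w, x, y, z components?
-13 + 14i + 0j + 0k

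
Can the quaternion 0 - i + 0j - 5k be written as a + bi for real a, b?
No. The quaternion -i - 5k has j-coefficient y = 0 and k-coefficient z = -5, not both zero, so it does not lie in the complex subalgebra spanned by 1 and i.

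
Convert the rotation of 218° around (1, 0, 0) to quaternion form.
-0.3256 + 0.9455i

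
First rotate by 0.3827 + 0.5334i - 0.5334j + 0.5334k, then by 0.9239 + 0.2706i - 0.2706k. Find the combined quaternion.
0.3536 + 0.452i - 0.7815j + 0.2449k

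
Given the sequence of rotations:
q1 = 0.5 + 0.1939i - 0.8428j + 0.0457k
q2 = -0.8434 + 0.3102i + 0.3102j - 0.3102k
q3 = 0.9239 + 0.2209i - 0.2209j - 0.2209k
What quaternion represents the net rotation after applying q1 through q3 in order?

q2 · q1 = -0.2062 - 0.2557i + 0.7916j - 0.5152k
q3 · q2 · q1 = -0.073 + 0.0069i + 0.9472j - 0.3121k
-0.073 + 0.0069i + 0.9472j - 0.3121k


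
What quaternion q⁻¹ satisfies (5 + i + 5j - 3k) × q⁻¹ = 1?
0.0833 - 0.0167i - 0.0833j + 0.05k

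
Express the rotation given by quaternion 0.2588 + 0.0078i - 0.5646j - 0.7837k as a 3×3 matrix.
[[-0.8659, 0.3968, -0.3045], [-0.4145, -0.2285, 0.8809], [0.28, 0.889, 0.3623]]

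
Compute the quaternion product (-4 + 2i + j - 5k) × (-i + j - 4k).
-19 + 5i + 9j + 19k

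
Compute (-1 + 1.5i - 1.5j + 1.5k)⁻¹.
-0.129 - 0.1935i + 0.1935j - 0.1935k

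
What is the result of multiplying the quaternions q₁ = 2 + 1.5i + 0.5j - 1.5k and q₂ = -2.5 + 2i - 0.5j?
-7.75 - 0.5i - 5.25j + 2k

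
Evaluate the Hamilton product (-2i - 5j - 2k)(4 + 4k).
8 - 28i - 12j - 8k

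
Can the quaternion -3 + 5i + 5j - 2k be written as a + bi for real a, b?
No. The quaternion -3 + 5i + 5j - 2k has j-coefficient y = 5 and k-coefficient z = -2, not both zero, so it does not lie in the complex subalgebra spanned by 1 and i.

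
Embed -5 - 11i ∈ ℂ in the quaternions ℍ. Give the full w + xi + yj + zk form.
-5 - 11i + 0j + 0k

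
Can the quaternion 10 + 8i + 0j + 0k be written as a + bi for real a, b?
Yes. The quaternion 10 + 8i has j- and k-coefficients y = z = 0, so it lies in the complex subalgebra spanned by 1 and i.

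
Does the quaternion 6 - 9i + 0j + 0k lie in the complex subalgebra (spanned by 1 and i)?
Yes. The quaternion 6 - 9i has j- and k-coefficients y = z = 0, so it lies in the complex subalgebra spanned by 1 and i.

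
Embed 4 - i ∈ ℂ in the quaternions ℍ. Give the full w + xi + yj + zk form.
4 - i + 0j + 0k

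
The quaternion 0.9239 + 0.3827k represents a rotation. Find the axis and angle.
axis = (0, 0, 1), θ = π/4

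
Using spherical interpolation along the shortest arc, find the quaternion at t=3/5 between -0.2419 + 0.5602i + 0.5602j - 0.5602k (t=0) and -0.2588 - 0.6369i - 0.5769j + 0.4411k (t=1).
0.0594 + 0.6268i + 0.5897j - 0.5058k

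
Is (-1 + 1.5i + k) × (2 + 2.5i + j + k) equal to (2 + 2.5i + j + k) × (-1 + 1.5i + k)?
No: pq = -6.75 - 0.5i + 2.5k ≠ -6.75 + 1.5i - 2j - 0.5k = qp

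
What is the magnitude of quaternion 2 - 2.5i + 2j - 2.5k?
4.528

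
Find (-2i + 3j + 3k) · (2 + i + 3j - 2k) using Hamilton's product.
-1 - 19i + 5j - 3k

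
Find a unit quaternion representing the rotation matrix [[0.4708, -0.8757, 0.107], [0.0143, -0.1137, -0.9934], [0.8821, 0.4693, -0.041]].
0.5736 + 0.6375i - 0.3378j + 0.3879k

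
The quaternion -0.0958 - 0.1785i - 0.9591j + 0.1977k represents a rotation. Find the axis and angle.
axis = (-0.1793, -0.9635, 0.1986), θ = 191°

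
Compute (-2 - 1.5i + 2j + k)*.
-2 + 1.5i - 2j - k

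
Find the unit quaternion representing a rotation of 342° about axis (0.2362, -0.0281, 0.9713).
-0.9877 + 0.0369i - 0.0044j + 0.1519k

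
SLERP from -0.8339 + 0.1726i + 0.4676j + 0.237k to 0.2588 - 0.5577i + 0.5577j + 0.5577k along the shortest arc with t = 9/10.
0.1286 - 0.5191i + 0.6144j + 0.5801k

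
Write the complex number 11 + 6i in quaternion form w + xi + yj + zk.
11 + 6i + 0j + 0k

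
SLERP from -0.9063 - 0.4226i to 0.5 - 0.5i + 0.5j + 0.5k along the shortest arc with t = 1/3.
-0.943 - 0.1164i - 0.2205j - 0.2205k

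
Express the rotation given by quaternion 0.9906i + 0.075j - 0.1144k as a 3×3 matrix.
[[0.9626, 0.1486, -0.2266], [0.1486, -0.9888, -0.0172], [-0.2266, -0.0172, -0.9738]]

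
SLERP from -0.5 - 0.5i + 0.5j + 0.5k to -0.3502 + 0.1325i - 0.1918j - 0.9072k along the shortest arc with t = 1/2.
-0.0883 - 0.3726i + 0.4076j + 0.829k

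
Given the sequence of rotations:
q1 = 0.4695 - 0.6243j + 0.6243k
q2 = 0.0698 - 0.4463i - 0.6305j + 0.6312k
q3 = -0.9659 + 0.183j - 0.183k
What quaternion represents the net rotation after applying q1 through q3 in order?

q2 · q1 = -0.7549 - 0.2091i - 0.061j + 0.6185k
q3 · q2 · q1 = 0.8535 + 0.304i - 0.041j - 0.421k
0.8535 + 0.304i - 0.041j - 0.421k


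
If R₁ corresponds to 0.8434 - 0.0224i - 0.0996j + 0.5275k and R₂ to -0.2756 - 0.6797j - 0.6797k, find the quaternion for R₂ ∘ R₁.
0.0584 - 0.4201i - 0.5306j - 0.7339k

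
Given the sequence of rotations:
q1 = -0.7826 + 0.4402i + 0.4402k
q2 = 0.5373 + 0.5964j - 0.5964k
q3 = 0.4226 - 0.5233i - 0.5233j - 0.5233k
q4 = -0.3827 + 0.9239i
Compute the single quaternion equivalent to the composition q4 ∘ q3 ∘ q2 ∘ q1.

q2 · q1 = -0.158 + 0.4991i - 0.7293j + 0.4407k
q3 · q2 · q1 = 0.0434 - 0.3187i - 0.2561j + 0.9117k
q4 · q3 · q2 · q1 = 0.2778 + 0.1621i - 0.7443j - 0.5855k
0.2778 + 0.1621i - 0.7443j - 0.5855k


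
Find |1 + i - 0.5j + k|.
1.803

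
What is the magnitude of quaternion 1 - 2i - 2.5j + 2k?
3.905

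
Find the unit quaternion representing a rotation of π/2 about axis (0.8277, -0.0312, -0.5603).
0.7071 + 0.5853i - 0.0221j - 0.3962k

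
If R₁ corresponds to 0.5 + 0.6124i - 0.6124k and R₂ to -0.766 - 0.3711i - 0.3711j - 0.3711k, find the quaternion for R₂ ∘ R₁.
-0.383 - 0.4274i - 0.6401j + 0.5108k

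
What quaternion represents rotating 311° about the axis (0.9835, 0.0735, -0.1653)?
-0.91 + 0.4079i + 0.0305j - 0.0685k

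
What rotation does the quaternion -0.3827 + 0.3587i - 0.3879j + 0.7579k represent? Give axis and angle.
axis = (0.3883, -0.4199, 0.8203), θ = 5π/4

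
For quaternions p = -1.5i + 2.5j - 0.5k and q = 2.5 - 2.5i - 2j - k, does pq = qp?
No: pq = 0.75 - 7.25i + 6j + 8k ≠ 0.75 - 0.25i + 6.5j - 10.5k = qp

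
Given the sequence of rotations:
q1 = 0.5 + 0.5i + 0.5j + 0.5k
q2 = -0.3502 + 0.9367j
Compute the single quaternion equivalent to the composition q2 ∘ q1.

q2 · q1 = -0.6434 + 0.2933i + 0.2933j - 0.6434k
-0.6434 + 0.2933i + 0.2933j - 0.6434k


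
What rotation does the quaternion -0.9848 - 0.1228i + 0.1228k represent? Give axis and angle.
axis = (-√2/2, 0, √2/2), θ = 340°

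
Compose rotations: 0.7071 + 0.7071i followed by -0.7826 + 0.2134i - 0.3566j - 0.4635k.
-0.7043 - 0.4025i - 0.5799j - 0.0756k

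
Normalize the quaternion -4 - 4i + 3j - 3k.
-0.5657 - 0.5657i + 0.4243j - 0.4243k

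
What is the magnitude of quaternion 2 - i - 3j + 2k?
√18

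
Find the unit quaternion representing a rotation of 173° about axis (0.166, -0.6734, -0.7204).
0.061 + 0.1657i - 0.6721j - 0.7191k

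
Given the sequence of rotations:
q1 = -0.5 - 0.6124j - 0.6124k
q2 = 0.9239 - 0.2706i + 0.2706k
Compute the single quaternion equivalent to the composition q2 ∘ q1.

q2 · q1 = -0.2962 + 0.301i - 0.7315j - 0.5354k
-0.2962 + 0.301i - 0.7315j - 0.5354k


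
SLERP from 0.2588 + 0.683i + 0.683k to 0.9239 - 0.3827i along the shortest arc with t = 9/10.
-0.8697 + 0.4822i + 0.1054k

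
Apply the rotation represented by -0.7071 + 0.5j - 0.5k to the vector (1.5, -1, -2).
(2.121, 1.561, 0.561)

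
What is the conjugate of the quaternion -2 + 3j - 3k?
-2 - 3j + 3k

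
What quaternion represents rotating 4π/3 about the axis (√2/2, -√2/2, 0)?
-0.5 + 0.6124i - 0.6124j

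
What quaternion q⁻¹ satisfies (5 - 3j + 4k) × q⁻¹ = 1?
0.1 + 0.06j - 0.08k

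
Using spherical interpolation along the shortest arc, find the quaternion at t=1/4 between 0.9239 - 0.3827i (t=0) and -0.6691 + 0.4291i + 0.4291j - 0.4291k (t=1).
0.8964 - 0.4121i - 0.1153j + 0.1153k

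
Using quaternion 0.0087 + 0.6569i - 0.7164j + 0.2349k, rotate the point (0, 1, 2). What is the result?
(-0.353, -0.669, -2.104)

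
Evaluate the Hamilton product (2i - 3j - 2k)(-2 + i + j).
1 - 2i + 4j + 9k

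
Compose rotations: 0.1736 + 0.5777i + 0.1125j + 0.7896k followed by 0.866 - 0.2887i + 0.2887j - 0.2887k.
0.5126 + 0.7106i + 0.2087j + 0.4344k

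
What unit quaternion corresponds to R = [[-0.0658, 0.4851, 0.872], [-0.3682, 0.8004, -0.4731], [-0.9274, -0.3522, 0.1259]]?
0.682 + 0.0443i + 0.6596j - 0.3128k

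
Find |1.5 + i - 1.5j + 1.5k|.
2.784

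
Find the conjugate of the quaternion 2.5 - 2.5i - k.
2.5 + 2.5i + k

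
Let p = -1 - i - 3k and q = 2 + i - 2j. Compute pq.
-1 - 9i - j - 4k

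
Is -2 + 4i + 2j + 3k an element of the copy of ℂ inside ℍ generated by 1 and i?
No. The quaternion -2 + 4i + 2j + 3k has j-coefficient y = 2 and k-coefficient z = 3, not both zero, so it does not lie in the complex subalgebra spanned by 1 and i.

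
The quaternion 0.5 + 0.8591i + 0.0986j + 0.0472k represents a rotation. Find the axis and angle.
axis = (0.992, 0.1139, 0.0545), θ = 2π/3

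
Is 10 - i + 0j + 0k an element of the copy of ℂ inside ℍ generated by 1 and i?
Yes. The quaternion 10 - i has j- and k-coefficients y = z = 0, so it lies in the complex subalgebra spanned by 1 and i.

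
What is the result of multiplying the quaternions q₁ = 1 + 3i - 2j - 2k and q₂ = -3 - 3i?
6 - 12i + 12j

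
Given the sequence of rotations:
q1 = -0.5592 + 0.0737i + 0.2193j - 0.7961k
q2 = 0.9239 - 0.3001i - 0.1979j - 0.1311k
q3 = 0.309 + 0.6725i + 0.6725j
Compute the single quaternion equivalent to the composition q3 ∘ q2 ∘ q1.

q2 · q1 = -0.5555 + 0.4222i + 0.0647j - 0.7134k
q3 · q2 · q1 = -0.4991 - 0.7229i + 0.1262j - 0.4609k
-0.4991 - 0.7229i + 0.1262j - 0.4609k


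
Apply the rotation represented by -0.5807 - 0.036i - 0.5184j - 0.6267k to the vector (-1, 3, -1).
(-2.396, -0.737, 2.172)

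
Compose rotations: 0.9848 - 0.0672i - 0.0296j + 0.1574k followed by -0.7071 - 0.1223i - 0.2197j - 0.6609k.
-0.607 - 0.1271i - 0.1318j - 0.7733k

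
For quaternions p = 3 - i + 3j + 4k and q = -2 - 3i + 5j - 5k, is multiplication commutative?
No: pq = -4 - 42i - 8j - 19k ≠ -4 + 28i + 26j - 27k = qp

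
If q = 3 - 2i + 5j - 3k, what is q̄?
3 + 2i - 5j + 3k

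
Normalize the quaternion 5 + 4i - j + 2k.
0.7372 + 0.5898i - 0.1474j + 0.2949k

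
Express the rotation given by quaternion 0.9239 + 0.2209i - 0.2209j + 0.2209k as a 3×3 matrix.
[[0.8048, -0.5058, -0.3106], [0.3106, 0.8048, -0.5058], [0.5058, 0.3106, 0.8048]]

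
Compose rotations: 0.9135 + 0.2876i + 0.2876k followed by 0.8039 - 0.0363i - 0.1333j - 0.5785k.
0.9112 + 0.1597i - 0.2777j - 0.2589k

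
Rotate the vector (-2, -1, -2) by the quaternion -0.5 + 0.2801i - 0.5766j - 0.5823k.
(1.091, -2.587, 1.058)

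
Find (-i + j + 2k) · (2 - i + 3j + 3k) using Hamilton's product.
-10 - 5i + 3j + 2k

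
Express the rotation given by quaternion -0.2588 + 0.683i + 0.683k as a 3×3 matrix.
[[0.067, 0.3535, 0.933], [-0.3535, -0.866, 0.3535], [0.933, -0.3535, 0.067]]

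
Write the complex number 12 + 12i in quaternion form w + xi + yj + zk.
12 + 12i + 0j + 0k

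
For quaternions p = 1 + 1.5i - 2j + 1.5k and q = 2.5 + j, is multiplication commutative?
No: pq = 4.5 + 2.25i - 4j + 5.25k ≠ 4.5 + 5.25i - 4j + 2.25k = qp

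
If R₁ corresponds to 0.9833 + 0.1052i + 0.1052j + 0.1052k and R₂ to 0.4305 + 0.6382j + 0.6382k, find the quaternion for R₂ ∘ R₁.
0.289 + 0.0453i + 0.74j + 0.6057k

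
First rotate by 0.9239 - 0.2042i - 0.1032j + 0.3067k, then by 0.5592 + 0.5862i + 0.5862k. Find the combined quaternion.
0.4566 + 0.4879i - 0.3572j + 0.6526k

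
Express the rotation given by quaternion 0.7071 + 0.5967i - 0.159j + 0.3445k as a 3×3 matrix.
[[0.7121, -0.6769, 0.1863], [0.2974, 0.0505, -0.9534], [0.636, 0.7343, 0.2373]]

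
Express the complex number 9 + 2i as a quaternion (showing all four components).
9 + 2i + 0j + 0k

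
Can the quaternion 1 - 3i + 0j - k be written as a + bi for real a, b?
No. The quaternion 1 - 3i - k has j-coefficient y = 0 and k-coefficient z = -1, not both zero, so it does not lie in the complex subalgebra spanned by 1 and i.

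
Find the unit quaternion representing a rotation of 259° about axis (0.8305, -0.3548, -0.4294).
-0.6361 + 0.6408i - 0.2738j - 0.3313k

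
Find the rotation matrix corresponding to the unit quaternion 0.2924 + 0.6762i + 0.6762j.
[[0.0855, 0.9145, 0.3954], [0.9145, 0.0855, -0.3954], [-0.3954, 0.3954, -0.829]]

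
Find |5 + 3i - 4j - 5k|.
√75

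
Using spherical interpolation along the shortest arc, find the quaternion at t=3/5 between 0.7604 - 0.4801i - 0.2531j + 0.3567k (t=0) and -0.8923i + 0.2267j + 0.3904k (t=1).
0.3558 - 0.8285i + 0.035j + 0.4311k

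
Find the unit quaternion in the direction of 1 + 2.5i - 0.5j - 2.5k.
0.2697 + 0.6742i - 0.1348j - 0.6742k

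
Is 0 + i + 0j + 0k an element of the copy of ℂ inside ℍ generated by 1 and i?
Yes. The quaternion i has j- and k-coefficients y = z = 0, so it lies in the complex subalgebra spanned by 1 and i.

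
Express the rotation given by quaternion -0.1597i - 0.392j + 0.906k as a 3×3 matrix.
[[-0.949, 0.1252, -0.2894], [0.1252, -0.6927, -0.7103], [-0.2894, -0.7103, 0.6417]]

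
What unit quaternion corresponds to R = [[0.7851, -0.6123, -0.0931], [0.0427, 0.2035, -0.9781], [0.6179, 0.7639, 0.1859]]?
0.7373 + 0.5907i - 0.2411j + 0.2221k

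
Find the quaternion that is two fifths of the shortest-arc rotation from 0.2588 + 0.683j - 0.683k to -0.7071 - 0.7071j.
0.4812 + 0.7564j - 0.4431k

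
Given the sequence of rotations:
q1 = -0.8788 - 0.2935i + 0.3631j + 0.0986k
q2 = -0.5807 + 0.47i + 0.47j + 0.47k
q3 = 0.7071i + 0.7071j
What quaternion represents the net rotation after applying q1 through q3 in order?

q2 · q1 = 0.4313 - 0.3669i - 0.8082j - 0.1617k
q3 · q2 · q1 = 0.8309 + 0.1906i + 0.4193j - 0.312k
0.8309 + 0.1906i + 0.4193j - 0.312k


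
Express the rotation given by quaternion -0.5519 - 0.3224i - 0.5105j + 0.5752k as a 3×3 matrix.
[[-0.1829, 0.9641, 0.1926], [-0.3057, 0.1304, -0.9431], [-0.9344, -0.2314, 0.2709]]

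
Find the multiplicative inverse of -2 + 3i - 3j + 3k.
-0.0645 - 0.0968i + 0.0968j - 0.0968k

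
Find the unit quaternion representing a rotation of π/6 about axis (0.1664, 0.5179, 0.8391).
0.9659 + 0.0431i + 0.134j + 0.2172k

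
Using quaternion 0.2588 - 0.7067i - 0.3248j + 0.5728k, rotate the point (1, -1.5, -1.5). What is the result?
(1.355, 1.748, 0.78)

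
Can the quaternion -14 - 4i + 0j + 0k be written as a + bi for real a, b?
Yes. The quaternion -14 - 4i has j- and k-coefficients y = z = 0, so it lies in the complex subalgebra spanned by 1 and i.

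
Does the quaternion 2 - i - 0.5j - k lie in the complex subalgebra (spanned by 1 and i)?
No. The quaternion 2 - i - 0.5j - k has j-coefficient y = -0.5 and k-coefficient z = -1, not both zero, so it does not lie in the complex subalgebra spanned by 1 and i.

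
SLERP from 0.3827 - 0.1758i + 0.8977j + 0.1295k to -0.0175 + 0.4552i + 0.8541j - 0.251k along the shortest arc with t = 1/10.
0.3511 - 0.1105i + 0.9253j + 0.091k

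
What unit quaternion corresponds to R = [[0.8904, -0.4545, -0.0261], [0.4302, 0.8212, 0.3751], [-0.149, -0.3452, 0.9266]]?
0.9537 - 0.1888i + 0.0322j + 0.2319k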